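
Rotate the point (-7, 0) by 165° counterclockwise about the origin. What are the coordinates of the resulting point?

Rotation matrix for 165°: [[cos 165°, -sin 165°], [sin 165°, cos 165°]] ≈ [[-0.965926, -0.258819], [0.258819, -0.965926]]
[[-0.965926, -0.258819], [0.258819, -0.965926]] × [-7, 0]ᵀ ≈ [6.7615, -1.8117]ᵀ
Result: (6.7615, -1.8117)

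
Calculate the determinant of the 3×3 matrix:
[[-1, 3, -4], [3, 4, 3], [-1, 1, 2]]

Expansion along first row:
det = -1·det([[4,3],[1,2]]) - 3·det([[3,3],[-1,2]]) + -4·det([[3,4],[-1,1]])
    = -1·(4·2 - 3·1) - 3·(3·2 - 3·-1) + -4·(3·1 - 4·-1)
    = -1·5 - 3·9 + -4·7
    = -5 + -27 + -28 = -60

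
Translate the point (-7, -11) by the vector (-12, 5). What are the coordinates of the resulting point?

Translation by (-12, 5) (homogeneous matrix [[1, 0, -12], [0, 1, 5], [0, 0, 1]]):
x' = -7 + -12 = -19
y' = -11 + 5 = -6
Result: (-19, -6)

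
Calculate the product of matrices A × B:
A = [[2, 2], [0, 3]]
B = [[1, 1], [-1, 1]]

Matrix multiplication:
C[0][0] = 2×1 + 2×-1 = 0
C[0][1] = 2×1 + 2×1 = 4
C[1][0] = 0×1 + 3×-1 = -3
C[1][1] = 0×1 + 3×1 = 3
Result: [[0, 4], [-3, 3]]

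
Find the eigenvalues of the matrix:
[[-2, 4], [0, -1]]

Characteristic equation: det(A - λI) = 0
λ² - (trace)λ + (det) = 0
trace = -2 + -1 = -3, det = (-2)(-1) - (4)(0) = 2
λ² - (-3)λ + (2) = 0
λ = (-3 ± √((-3)² - 4·(2))) / 2 = (-3 ± √1) / 2
Solving: λ = -2, -1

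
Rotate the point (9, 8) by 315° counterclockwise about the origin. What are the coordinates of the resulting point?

Rotation matrix for 315°: [[cos 315°, -sin 315°], [sin 315°, cos 315°]] ≈ [[0.707107, 0.707107], [-0.707107, 0.707107]]
[[0.707107, 0.707107], [-0.707107, 0.707107]] × [9, 8]ᵀ ≈ [12.0208, -0.7071]ᵀ
Result: (12.0208, -0.7071)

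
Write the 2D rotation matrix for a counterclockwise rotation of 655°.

Rotation matrix formula: [[cos θ, -sin θ], [sin θ, cos θ]]
For θ = 655°:
cos(655°) = 0.4226
sin(655°) = -0.9063
Result: [[0.4226, 0.9063], [-0.9063, 0.4226]]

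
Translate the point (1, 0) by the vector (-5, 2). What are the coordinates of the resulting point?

Translation by (-5, 2) (homogeneous matrix [[1, 0, -5], [0, 1, 2], [0, 0, 1]]):
x' = 1 + -5 = -4
y' = 0 + 2 = 2
Result: (-4, 2)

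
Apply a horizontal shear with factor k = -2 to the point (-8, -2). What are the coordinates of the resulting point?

Shear matrix for horizontal shear with factor k = -2:
[[1, -2], [0, 1]]
Result: (-8, -2) → (-4, -2)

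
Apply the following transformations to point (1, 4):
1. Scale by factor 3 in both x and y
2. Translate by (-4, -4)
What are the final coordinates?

Step 1: Scale (1, 4) by 3 → (3, 12)
Step 2: Translate by (-4, -4) → (-1, 8)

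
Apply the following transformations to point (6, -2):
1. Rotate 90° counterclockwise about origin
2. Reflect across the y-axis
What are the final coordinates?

Step 1: Rotate 90° → (2, 6)
Step 2: Reflect across y-axis → (-2, 6)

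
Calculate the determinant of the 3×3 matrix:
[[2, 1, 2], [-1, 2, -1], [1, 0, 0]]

Expansion along first row:
det = 2·det([[2,-1],[0,0]]) - 1·det([[-1,-1],[1,0]]) + 2·det([[-1,2],[1,0]])
    = 2·(2·0 - -1·0) - 1·(-1·0 - -1·1) + 2·(-1·0 - 2·1)
    = 2·0 - 1·1 + 2·-2
    = 0 + -1 + -4 = -5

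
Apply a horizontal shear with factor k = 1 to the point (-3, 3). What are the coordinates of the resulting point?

Shear matrix for horizontal shear with factor k = 1:
[[1, 1], [0, 1]]
Result: (-3, 3) → (0, 3)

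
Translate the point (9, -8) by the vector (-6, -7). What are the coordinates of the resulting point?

Translation by (-6, -7) (homogeneous matrix [[1, 0, -6], [0, 1, -7], [0, 0, 1]]):
x' = 9 + -6 = 3
y' = -8 + -7 = -15
Result: (3, -15)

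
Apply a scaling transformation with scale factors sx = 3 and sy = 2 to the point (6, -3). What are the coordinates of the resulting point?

Scaling matrix:
[[3, 0], [0, 2]]
Result: (6 × 3, -3 × 2) = (18, -6)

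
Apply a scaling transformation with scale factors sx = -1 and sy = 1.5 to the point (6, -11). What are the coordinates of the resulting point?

Scaling matrix:
[[-1, 0], [0, 1.50]]
Result: (6 × -1, -11 × 1.5) = (-6, -16.5)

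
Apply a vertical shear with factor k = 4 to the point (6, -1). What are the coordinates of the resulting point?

Shear matrix for vertical shear with factor k = 4:
[[1, 0], [4, 1]]
Result: (6, -1) → (6, 23)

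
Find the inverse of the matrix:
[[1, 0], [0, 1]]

For [[a,b],[c,d]], inverse = (1/det)·[[d,-b],[-c,a]]
det = (1)(1) - (0)(0) = 1 - 0 = 1
Inverse = [[1, 0], [0, 1]]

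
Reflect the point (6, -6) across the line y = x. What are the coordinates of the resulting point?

Reflection across line y = x: (6, -6) → (-6, 6)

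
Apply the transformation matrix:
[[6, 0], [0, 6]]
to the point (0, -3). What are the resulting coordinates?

Matrix multiplication:
[[6, 0], [0, 6]] × [0, -3]ᵀ
= [(6)(0) + (0)(-3), (0)(0) + (6)(-3)]ᵀ
= [0, -18]ᵀ
Result: (0, -18)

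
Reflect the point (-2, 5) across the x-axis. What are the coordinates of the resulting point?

Reflection across x-axis: (-2, 5) → (-2, -5)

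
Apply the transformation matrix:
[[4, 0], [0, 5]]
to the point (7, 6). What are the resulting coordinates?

Matrix multiplication:
[[4, 0], [0, 5]] × [7, 6]ᵀ
= [(4)(7) + (0)(6), (0)(7) + (5)(6)]ᵀ
= [28, 30]ᵀ
Result: (28, 30)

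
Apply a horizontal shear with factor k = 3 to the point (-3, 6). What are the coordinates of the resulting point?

Shear matrix for horizontal shear with factor k = 3:
[[1, 3], [0, 1]]
Result: (-3, 6) → (15, 6)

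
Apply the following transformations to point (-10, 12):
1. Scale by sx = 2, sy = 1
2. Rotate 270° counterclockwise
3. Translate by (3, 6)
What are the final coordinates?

Step 1: Scale → (-20, 12)
Step 2: Rotate 270° → (12, 20)
Step 3: Translate → (15, 26)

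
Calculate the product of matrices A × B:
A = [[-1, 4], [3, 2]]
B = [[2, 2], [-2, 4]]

Matrix multiplication:
C[0][0] = -1×2 + 4×-2 = -10
C[0][1] = -1×2 + 4×4 = 14
C[1][0] = 3×2 + 2×-2 = 2
C[1][1] = 3×2 + 2×4 = 14
Result: [[-10, 14], [2, 14]]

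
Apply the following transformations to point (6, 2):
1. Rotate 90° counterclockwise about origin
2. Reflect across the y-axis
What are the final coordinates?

Step 1: Rotate 90° → (-2, 6)
Step 2: Reflect across y-axis → (2, 6)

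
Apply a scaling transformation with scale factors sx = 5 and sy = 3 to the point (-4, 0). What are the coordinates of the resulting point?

Scaling matrix:
[[5, 0], [0, 3]]
Result: (-4 × 5, 0 × 3) = (-20, 0)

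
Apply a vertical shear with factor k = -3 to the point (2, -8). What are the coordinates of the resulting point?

Shear matrix for vertical shear with factor k = -3:
[[1, 0], [-3, 1]]
Result: (2, -8) → (2, -14)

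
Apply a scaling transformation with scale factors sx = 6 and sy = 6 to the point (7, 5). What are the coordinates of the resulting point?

Scaling matrix:
[[6, 0], [0, 6]]
Result: (7 × 6, 5 × 6) = (42, 30)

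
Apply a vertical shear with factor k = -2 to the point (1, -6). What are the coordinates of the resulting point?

Shear matrix for vertical shear with factor k = -2:
[[1, 0], [-2, 1]]
Result: (1, -6) → (1, -8)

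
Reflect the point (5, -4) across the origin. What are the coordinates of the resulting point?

Reflection across origin: (5, -4) → (-5, 4)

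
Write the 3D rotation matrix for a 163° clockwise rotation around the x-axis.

Rotation matrix for clockwise 163° around x-axis:
A clockwise rotation by 163° is a counterclockwise rotation by -163°.
cos(-163°) = -0.9563, sin(-163°) = -0.2924
Result: [[1, 0, 0], [0, -0.9563, 0.2924], [0, -0.2924, -0.9563]]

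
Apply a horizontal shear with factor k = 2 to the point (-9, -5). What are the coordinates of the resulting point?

Shear matrix for horizontal shear with factor k = 2:
[[1, 2], [0, 1]]
Result: (-9, -5) → (-19, -5)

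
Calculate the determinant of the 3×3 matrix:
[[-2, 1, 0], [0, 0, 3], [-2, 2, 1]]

Expansion along first row:
det = -2·det([[0,3],[2,1]]) - 1·det([[0,3],[-2,1]]) + 0·det([[0,0],[-2,2]])
    = -2·(0·1 - 3·2) - 1·(0·1 - 3·-2) + 0·(0·2 - 0·-2)
    = -2·-6 - 1·6 + 0·0
    = 12 + -6 + 0 = 6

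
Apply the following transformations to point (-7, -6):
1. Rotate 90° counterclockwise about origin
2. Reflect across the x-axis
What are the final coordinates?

Step 1: Rotate 90° → (6, -7)
Step 2: Reflect across x-axis → (6, 7)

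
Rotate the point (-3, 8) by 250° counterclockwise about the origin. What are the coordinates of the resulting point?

Rotation matrix for 250°: [[cos 250°, -sin 250°], [sin 250°, cos 250°]] ≈ [[-0.342020, 0.939693], [-0.939693, -0.342020]]
[[-0.342020, 0.939693], [-0.939693, -0.342020]] × [-3, 8]ᵀ ≈ [8.5436, 0.0829]ᵀ
Result: (8.5436, 0.0829)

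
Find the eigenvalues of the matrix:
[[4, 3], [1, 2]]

Characteristic equation: det(A - λI) = 0
λ² - (trace)λ + (det) = 0
trace = 4 + 2 = 6, det = (4)(2) - (3)(1) = 5
λ² - (6)λ + (5) = 0
λ = (6 ± √((6)² - 4·(5))) / 2 = (6 ± √16) / 2
Solving: λ = 1, 5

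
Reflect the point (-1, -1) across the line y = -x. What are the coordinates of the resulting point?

Reflection across line y = -x: (-1, -1) → (1, 1)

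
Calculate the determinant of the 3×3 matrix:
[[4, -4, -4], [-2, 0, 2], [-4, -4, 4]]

Expansion along first row:
det = 4·det([[0,2],[-4,4]]) - -4·det([[-2,2],[-4,4]]) + -4·det([[-2,0],[-4,-4]])
    = 4·(0·4 - 2·-4) - -4·(-2·4 - 2·-4) + -4·(-2·-4 - 0·-4)
    = 4·8 - -4·0 + -4·8
    = 32 + 0 + -32 = 0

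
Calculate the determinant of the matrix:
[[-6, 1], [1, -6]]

For a 2×2 matrix [[a, b], [c, d]], det = ad - bc
det = (-6)(-6) - (1)(1) = 36 - 1 = 35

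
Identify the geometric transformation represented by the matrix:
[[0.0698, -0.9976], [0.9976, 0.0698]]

This matrix represents: rotation by 86° counterclockwise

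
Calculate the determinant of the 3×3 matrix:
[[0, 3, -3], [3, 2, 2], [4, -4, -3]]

Expansion along first row:
det = 0·det([[2,2],[-4,-3]]) - 3·det([[3,2],[4,-3]]) + -3·det([[3,2],[4,-4]])
    = 0·(2·-3 - 2·-4) - 3·(3·-3 - 2·4) + -3·(3·-4 - 2·4)
    = 0·2 - 3·-17 + -3·-20
    = 0 + 51 + 60 = 111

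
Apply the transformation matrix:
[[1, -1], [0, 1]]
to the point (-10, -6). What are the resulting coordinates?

Matrix multiplication:
[[1, -1], [0, 1]] × [-10, -6]ᵀ
= [(1)(-10) + (-1)(-6), (0)(-10) + (1)(-6)]ᵀ
= [-4, -6]ᵀ
Result: (-4, -6)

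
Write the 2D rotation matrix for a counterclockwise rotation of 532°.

Rotation matrix formula: [[cos θ, -sin θ], [sin θ, cos θ]]
For θ = 532°:
cos(532°) = -0.9903
sin(532°) = 0.1392
Result: [[-0.9903, -0.1392], [0.1392, -0.9903]]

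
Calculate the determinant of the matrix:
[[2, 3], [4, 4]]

For a 2×2 matrix [[a, b], [c, d]], det = ad - bc
det = (2)(4) - (3)(4) = 8 - 12 = -4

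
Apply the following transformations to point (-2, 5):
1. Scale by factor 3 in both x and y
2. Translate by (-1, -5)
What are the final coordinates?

Step 1: Scale (-2, 5) by 3 → (-6, 15)
Step 2: Translate by (-1, -5) → (-7, 10)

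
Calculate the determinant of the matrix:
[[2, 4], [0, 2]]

For a 2×2 matrix [[a, b], [c, d]], det = ad - bc
det = (2)(2) - (4)(0) = 4 - 0 = 4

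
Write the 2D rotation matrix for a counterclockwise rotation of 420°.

Rotation matrix formula: [[cos θ, -sin θ], [sin θ, cos θ]]
For θ = 420°:
cos(420°) = 1/2
sin(420°) = √3/2
Result: [[1/2, -√3/2], [√3/2, 1/2]]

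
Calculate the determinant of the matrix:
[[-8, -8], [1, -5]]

For a 2×2 matrix [[a, b], [c, d]], det = ad - bc
det = (-8)(-5) - (-8)(1) = 40 - -8 = 48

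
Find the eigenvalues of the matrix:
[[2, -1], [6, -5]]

Characteristic equation: det(A - λI) = 0
λ² - (trace)λ + (det) = 0
trace = 2 + -5 = -3, det = (2)(-5) - (-1)(6) = -4
λ² - (-3)λ + (-4) = 0
λ = (-3 ± √((-3)² - 4·(-4))) / 2 = (-3 ± √25) / 2
Solving: λ = -4, 1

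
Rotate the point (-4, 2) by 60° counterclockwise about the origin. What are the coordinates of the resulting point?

Rotation matrix for 60°: [[cos 60°, -sin 60°], [sin 60°, cos 60°]] ≈ [[0.500000, -0.866025], [0.866025, 0.500000]]
[[0.500000, -0.866025], [0.866025, 0.500000]] × [-4, 2]ᵀ ≈ [-3.7321, -2.4641]ᵀ
Result: (-3.7321, -2.4641)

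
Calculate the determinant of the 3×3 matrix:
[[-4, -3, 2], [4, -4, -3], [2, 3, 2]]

Expansion along first row:
det = -4·det([[-4,-3],[3,2]]) - -3·det([[4,-3],[2,2]]) + 2·det([[4,-4],[2,3]])
    = -4·(-4·2 - -3·3) - -3·(4·2 - -3·2) + 2·(4·3 - -4·2)
    = -4·1 - -3·14 + 2·20
    = -4 + 42 + 40 = 78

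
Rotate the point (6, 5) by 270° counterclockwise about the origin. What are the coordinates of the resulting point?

Rotation matrix for 270°: [[cos 270°, -sin 270°], [sin 270°, cos 270°]] = [[0, 1], [-1, 0]]
[[0, 1], [-1, 0]] × [6, 5]ᵀ = [5, -6]ᵀ
Result: (5, -6)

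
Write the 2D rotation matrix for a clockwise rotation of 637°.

Rotation matrix formula: [[cos θ, -sin θ], [sin θ, cos θ]]
A clockwise rotation by 637° is equivalent to a counterclockwise rotation by -637°.
For θ = -637°:
cos(-637°) = 0.1219
sin(-637°) = 0.9925
Result: [[0.1219, -0.9925], [0.9925, 0.1219]]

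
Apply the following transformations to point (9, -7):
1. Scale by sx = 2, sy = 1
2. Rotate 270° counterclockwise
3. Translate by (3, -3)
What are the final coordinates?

Step 1: Scale → (18, -7)
Step 2: Rotate 270° → (-7, -18)
Step 3: Translate → (-4, -21)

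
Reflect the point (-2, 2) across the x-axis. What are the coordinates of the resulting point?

Reflection across x-axis: (-2, 2) → (-2, -2)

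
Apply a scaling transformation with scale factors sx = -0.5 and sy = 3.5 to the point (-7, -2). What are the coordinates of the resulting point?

Scaling matrix:
[[-0.50, 0], [0, 3.50]]
Result: (-7 × -0.5, -2 × 3.5) = (3.5, -7)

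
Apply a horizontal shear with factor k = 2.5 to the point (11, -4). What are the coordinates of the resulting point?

Shear matrix for horizontal shear with factor k = 2.5:
[[1, 2.50], [0, 1]]
Result: (11, -4) → (1, -4)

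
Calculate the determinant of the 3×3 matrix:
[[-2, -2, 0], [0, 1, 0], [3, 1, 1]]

Expansion along first row:
det = -2·det([[1,0],[1,1]]) - -2·det([[0,0],[3,1]]) + 0·det([[0,1],[3,1]])
    = -2·(1·1 - 0·1) - -2·(0·1 - 0·3) + 0·(0·1 - 1·3)
    = -2·1 - -2·0 + 0·-3
    = -2 + 0 + 0 = -2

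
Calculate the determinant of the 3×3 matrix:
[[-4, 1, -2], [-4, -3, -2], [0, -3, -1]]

Expansion along first row:
det = -4·det([[-3,-2],[-3,-1]]) - 1·det([[-4,-2],[0,-1]]) + -2·det([[-4,-3],[0,-3]])
    = -4·(-3·-1 - -2·-3) - 1·(-4·-1 - -2·0) + -2·(-4·-3 - -3·0)
    = -4·-3 - 1·4 + -2·12
    = 12 + -4 + -24 = -16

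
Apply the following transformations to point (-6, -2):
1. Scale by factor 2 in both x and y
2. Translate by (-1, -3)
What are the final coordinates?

Step 1: Scale (-6, -2) by 2 → (-12, -4)
Step 2: Translate by (-1, -3) → (-13, -7)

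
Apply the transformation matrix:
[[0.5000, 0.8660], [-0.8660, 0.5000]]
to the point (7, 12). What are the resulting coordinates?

Matrix multiplication:
[[0.5000, 0.8660], [-0.8660, 0.5000]] × [7, 12]ᵀ
= [(0.5000)(7) + (0.8660)(12), (-0.8660)(7) + (0.5000)(12)]ᵀ
= [13.8920, -0.0620]ᵀ
Result: (13.8920, -0.0620)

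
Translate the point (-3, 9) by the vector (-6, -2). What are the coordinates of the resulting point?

Translation by (-6, -2) (homogeneous matrix [[1, 0, -6], [0, 1, -2], [0, 0, 1]]):
x' = -3 + -6 = -9
y' = 9 + -2 = 7
Result: (-9, 7)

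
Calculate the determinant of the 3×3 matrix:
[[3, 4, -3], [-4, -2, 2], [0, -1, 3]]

Expansion along first row:
det = 3·det([[-2,2],[-1,3]]) - 4·det([[-4,2],[0,3]]) + -3·det([[-4,-2],[0,-1]])
    = 3·(-2·3 - 2·-1) - 4·(-4·3 - 2·0) + -3·(-4·-1 - -2·0)
    = 3·-4 - 4·-12 + -3·4
    = -12 + 48 + -12 = 24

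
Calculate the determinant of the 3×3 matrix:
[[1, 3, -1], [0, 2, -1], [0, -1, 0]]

Expansion along first row:
det = 1·det([[2,-1],[-1,0]]) - 3·det([[0,-1],[0,0]]) + -1·det([[0,2],[0,-1]])
    = 1·(2·0 - -1·-1) - 3·(0·0 - -1·0) + -1·(0·-1 - 2·0)
    = 1·-1 - 3·0 + -1·0
    = -1 + 0 + 0 = -1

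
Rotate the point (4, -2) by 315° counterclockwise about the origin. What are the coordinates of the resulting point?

Rotation matrix for 315°: [[cos 315°, -sin 315°], [sin 315°, cos 315°]] ≈ [[0.707107, 0.707107], [-0.707107, 0.707107]]
[[0.707107, 0.707107], [-0.707107, 0.707107]] × [4, -2]ᵀ ≈ [1.4142, -4.2426]ᵀ
Result: (1.4142, -4.2426)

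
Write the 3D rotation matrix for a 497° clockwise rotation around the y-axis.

Rotation matrix for clockwise 497° around y-axis:
A clockwise rotation by 497° is a counterclockwise rotation by -497°.
cos(-497°) = -0.7314, sin(-497°) = -0.6820
Result: [[-0.7314, 0, -0.6820], [0, 1, 0], [0.6820, 0, -0.7314]]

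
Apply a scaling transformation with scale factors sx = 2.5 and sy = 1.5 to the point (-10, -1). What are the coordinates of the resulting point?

Scaling matrix:
[[2.50, 0], [0, 1.50]]
Result: (-10 × 2.5, -1 × 1.5) = (-25, -1.5)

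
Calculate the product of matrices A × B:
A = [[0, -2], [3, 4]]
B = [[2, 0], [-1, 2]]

Matrix multiplication:
C[0][0] = 0×2 + -2×-1 = 2
C[0][1] = 0×0 + -2×2 = -4
C[1][0] = 3×2 + 4×-1 = 2
C[1][1] = 3×0 + 4×2 = 8
Result: [[2, -4], [2, 8]]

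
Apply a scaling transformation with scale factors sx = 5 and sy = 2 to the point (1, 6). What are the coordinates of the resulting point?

Scaling matrix:
[[5, 0], [0, 2]]
Result: (1 × 5, 6 × 2) = (5, 12)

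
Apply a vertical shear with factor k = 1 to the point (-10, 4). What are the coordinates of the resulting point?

Shear matrix for vertical shear with factor k = 1:
[[1, 0], [1, 1]]
Result: (-10, 4) → (-10, -6)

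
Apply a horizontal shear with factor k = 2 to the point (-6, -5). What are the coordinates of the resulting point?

Shear matrix for horizontal shear with factor k = 2:
[[1, 2], [0, 1]]
Result: (-6, -5) → (-16, -5)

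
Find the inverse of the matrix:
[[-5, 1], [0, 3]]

For [[a,b],[c,d]], inverse = (1/det)·[[d,-b],[-c,a]]
det = (-5)(3) - (1)(0) = -15 - 0 = -15
Inverse = (1/-15)·[[3, -1], [0, -5]]
= [[-1/5, 1/15], [0, 1/3]]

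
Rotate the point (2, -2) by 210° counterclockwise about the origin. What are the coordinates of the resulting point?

Rotation matrix for 210°: [[cos 210°, -sin 210°], [sin 210°, cos 210°]] ≈ [[-0.866025, 0.500000], [-0.500000, -0.866025]]
[[-0.866025, 0.500000], [-0.500000, -0.866025]] × [2, -2]ᵀ ≈ [-2.7321, 0.7321]ᵀ
Result: (-2.7321, 0.7321)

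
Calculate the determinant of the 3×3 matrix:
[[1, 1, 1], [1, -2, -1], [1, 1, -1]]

Expansion along first row:
det = 1·det([[-2,-1],[1,-1]]) - 1·det([[1,-1],[1,-1]]) + 1·det([[1,-2],[1,1]])
    = 1·(-2·-1 - -1·1) - 1·(1·-1 - -1·1) + 1·(1·1 - -2·1)
    = 1·3 - 1·0 + 1·3
    = 3 + 0 + 3 = 6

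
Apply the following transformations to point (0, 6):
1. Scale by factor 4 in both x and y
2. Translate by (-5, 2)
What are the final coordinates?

Step 1: Scale (0, 6) by 4 → (0, 24)
Step 2: Translate by (-5, 2) → (-5, 26)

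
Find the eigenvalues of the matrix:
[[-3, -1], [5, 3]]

Characteristic equation: det(A - λI) = 0
λ² - (trace)λ + (det) = 0
trace = -3 + 3 = 0, det = (-3)(3) - (-1)(5) = -4
λ² - (0)λ + (-4) = 0
λ = (0 ± √((0)² - 4·(-4))) / 2 = (0 ± √16) / 2
Solving: λ = -2, 2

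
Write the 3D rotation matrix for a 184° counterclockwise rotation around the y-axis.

Rotation matrix for counterclockwise 184° around y-axis:
cos(184°) = -0.9976, sin(184°) = -0.0698
Result: [[-0.9976, 0, -0.0698], [0, 1, 0], [0.0698, 0, -0.9976]]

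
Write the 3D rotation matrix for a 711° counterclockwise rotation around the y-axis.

Rotation matrix for counterclockwise 711° around y-axis:
cos(711°) = 0.9877, sin(711°) = -0.1564
Result: [[0.9877, 0, -0.1564], [0, 1, 0], [0.1564, 0, 0.9877]]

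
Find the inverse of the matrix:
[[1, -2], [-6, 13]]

For [[a,b],[c,d]], inverse = (1/det)·[[d,-b],[-c,a]]
det = (1)(13) - (-2)(-6) = 13 - 12 = 1
Inverse = [[13, 2], [6, 1]]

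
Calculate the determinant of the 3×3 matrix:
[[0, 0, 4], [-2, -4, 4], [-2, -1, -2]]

Expansion along first row:
det = 0·det([[-4,4],[-1,-2]]) - 0·det([[-2,4],[-2,-2]]) + 4·det([[-2,-4],[-2,-1]])
    = 0·(-4·-2 - 4·-1) - 0·(-2·-2 - 4·-2) + 4·(-2·-1 - -4·-2)
    = 0·12 - 0·12 + 4·-6
    = 0 + 0 + -24 = -24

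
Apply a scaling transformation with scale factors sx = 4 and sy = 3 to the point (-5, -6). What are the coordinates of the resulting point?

Scaling matrix:
[[4, 0], [0, 3]]
Result: (-5 × 4, -6 × 3) = (-20, -18)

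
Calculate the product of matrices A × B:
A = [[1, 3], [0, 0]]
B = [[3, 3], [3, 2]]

Matrix multiplication:
C[0][0] = 1×3 + 3×3 = 12
C[0][1] = 1×3 + 3×2 = 9
C[1][0] = 0×3 + 0×3 = 0
C[1][1] = 0×3 + 0×2 = 0
Result: [[12, 9], [0, 0]]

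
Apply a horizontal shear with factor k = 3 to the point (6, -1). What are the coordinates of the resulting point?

Shear matrix for horizontal shear with factor k = 3:
[[1, 3], [0, 1]]
Result: (6, -1) → (3, -1)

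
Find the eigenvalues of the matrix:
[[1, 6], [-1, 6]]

Characteristic equation: det(A - λI) = 0
λ² - (trace)λ + (det) = 0
trace = 1 + 6 = 7, det = (1)(6) - (6)(-1) = 12
λ² - (7)λ + (12) = 0
λ = (7 ± √((7)² - 4·(12))) / 2 = (7 ± √1) / 2
Solving: λ = 3, 4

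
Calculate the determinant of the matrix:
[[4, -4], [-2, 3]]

For a 2×2 matrix [[a, b], [c, d]], det = ad - bc
det = (4)(3) - (-4)(-2) = 12 - 8 = 4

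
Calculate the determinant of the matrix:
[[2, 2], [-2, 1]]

For a 2×2 matrix [[a, b], [c, d]], det = ad - bc
det = (2)(1) - (2)(-2) = 2 - -4 = 6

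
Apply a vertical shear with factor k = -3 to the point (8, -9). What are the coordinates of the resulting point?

Shear matrix for vertical shear with factor k = -3:
[[1, 0], [-3, 1]]
Result: (8, -9) → (8, -33)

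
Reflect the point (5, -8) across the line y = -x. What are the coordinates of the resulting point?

Reflection across line y = -x: (5, -8) → (8, -5)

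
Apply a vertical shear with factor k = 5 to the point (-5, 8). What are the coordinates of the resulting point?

Shear matrix for vertical shear with factor k = 5:
[[1, 0], [5, 1]]
Result: (-5, 8) → (-5, -17)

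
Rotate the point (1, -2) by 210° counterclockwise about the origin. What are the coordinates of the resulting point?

Rotation matrix for 210°: [[cos 210°, -sin 210°], [sin 210°, cos 210°]] ≈ [[-0.866025, 0.500000], [-0.500000, -0.866025]]
[[-0.866025, 0.500000], [-0.500000, -0.866025]] × [1, -2]ᵀ ≈ [-1.8660, 1.2321]ᵀ
Result: (-1.8660, 1.2321)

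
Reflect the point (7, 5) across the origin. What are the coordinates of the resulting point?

Reflection across origin: (7, 5) → (-7, -5)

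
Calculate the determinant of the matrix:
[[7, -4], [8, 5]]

For a 2×2 matrix [[a, b], [c, d]], det = ad - bc
det = (7)(5) - (-4)(8) = 35 - -32 = 67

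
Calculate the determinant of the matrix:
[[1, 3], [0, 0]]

For a 2×2 matrix [[a, b], [c, d]], det = ad - bc
det = (1)(0) - (3)(0) = 0 - 0 = 0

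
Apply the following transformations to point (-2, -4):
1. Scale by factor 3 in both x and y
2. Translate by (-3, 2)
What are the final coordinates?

Step 1: Scale (-2, -4) by 3 → (-6, -12)
Step 2: Translate by (-3, 2) → (-9, -10)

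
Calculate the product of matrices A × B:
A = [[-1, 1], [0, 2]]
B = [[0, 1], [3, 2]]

Matrix multiplication:
C[0][0] = -1×0 + 1×3 = 3
C[0][1] = -1×1 + 1×2 = 1
C[1][0] = 0×0 + 2×3 = 6
C[1][1] = 0×1 + 2×2 = 4
Result: [[3, 1], [6, 4]]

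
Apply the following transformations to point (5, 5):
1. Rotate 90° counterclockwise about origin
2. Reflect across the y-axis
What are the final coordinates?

Step 1: Rotate 90° → (-5, 5)
Step 2: Reflect across y-axis → (5, 5)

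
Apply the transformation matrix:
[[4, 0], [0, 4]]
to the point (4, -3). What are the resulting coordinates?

Matrix multiplication:
[[4, 0], [0, 4]] × [4, -3]ᵀ
= [(4)(4) + (0)(-3), (0)(4) + (4)(-3)]ᵀ
= [16, -12]ᵀ
Result: (16, -12)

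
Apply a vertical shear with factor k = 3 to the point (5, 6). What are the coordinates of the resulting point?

Shear matrix for vertical shear with factor k = 3:
[[1, 0], [3, 1]]
Result: (5, 6) → (5, 21)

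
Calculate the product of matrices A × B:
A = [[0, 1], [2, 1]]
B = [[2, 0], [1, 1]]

Matrix multiplication:
C[0][0] = 0×2 + 1×1 = 1
C[0][1] = 0×0 + 1×1 = 1
C[1][0] = 2×2 + 1×1 = 5
C[1][1] = 2×0 + 1×1 = 1
Result: [[1, 1], [5, 1]]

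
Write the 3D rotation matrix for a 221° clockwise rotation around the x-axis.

Rotation matrix for clockwise 221° around x-axis:
A clockwise rotation by 221° is a counterclockwise rotation by -221°.
cos(-221°) = -0.7547, sin(-221°) = 0.6561
Result: [[1, 0, 0], [0, -0.7547, -0.6561], [0, 0.6561, -0.7547]]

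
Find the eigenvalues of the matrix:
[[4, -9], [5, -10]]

Characteristic equation: det(A - λI) = 0
λ² - (trace)λ + (det) = 0
trace = 4 + -10 = -6, det = (4)(-10) - (-9)(5) = 5
λ² - (-6)λ + (5) = 0
λ = (-6 ± √((-6)² - 4·(5))) / 2 = (-6 ± √16) / 2
Solving: λ = -5, -1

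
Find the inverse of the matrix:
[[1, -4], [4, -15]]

For [[a,b],[c,d]], inverse = (1/det)·[[d,-b],[-c,a]]
det = (1)(-15) - (-4)(4) = -15 - -16 = 1
Inverse = [[-15, 4], [-4, 1]]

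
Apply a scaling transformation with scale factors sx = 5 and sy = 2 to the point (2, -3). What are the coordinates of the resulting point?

Scaling matrix:
[[5, 0], [0, 2]]
Result: (2 × 5, -3 × 2) = (10, -6)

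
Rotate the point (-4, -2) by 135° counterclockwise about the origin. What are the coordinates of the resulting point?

Rotation matrix for 135°: [[cos 135°, -sin 135°], [sin 135°, cos 135°]] ≈ [[-0.707107, -0.707107], [0.707107, -0.707107]]
[[-0.707107, -0.707107], [0.707107, -0.707107]] × [-4, -2]ᵀ ≈ [4.2426, -1.4142]ᵀ
Result: (4.2426, -1.4142)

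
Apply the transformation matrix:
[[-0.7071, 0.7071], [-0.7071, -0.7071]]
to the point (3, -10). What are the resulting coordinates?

Matrix multiplication:
[[-0.7071, 0.7071], [-0.7071, -0.7071]] × [3, -10]ᵀ
= [(-0.7071)(3) + (0.7071)(-10), (-0.7071)(3) + (-0.7071)(-10)]ᵀ
= [-9.1923, 4.9497]ᵀ
Result: (-9.1923, 4.9497)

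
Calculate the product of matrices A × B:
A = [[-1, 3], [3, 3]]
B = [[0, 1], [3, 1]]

Matrix multiplication:
C[0][0] = -1×0 + 3×3 = 9
C[0][1] = -1×1 + 3×1 = 2
C[1][0] = 3×0 + 3×3 = 9
C[1][1] = 3×1 + 3×1 = 6
Result: [[9, 2], [9, 6]]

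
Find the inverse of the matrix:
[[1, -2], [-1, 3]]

For [[a,b],[c,d]], inverse = (1/det)·[[d,-b],[-c,a]]
det = (1)(3) - (-2)(-1) = 3 - 2 = 1
Inverse = [[3, 2], [1, 1]]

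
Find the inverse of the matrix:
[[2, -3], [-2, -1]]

For [[a,b],[c,d]], inverse = (1/det)·[[d,-b],[-c,a]]
det = (2)(-1) - (-3)(-2) = -2 - 6 = -8
Inverse = (1/-8)·[[-1, 3], [2, 2]]
= [[1/8, -3/8], [-1/4, -1/4]]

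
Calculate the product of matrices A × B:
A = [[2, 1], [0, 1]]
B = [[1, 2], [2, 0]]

Matrix multiplication:
C[0][0] = 2×1 + 1×2 = 4
C[0][1] = 2×2 + 1×0 = 4
C[1][0] = 0×1 + 1×2 = 2
C[1][1] = 0×2 + 1×0 = 0
Result: [[4, 4], [2, 0]]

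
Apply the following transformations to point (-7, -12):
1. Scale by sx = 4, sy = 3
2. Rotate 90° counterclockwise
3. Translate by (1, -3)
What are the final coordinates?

Step 1: Scale → (-28, -36)
Step 2: Rotate 90° → (36, -28)
Step 3: Translate → (37, -31)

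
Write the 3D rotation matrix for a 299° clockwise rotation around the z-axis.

Rotation matrix for clockwise 299° around z-axis:
A clockwise rotation by 299° is a counterclockwise rotation by -299°.
cos(-299°) = 0.4848, sin(-299°) = 0.8746
Result: [[0.4848, -0.8746, 0], [0.8746, 0.4848, 0], [0, 0, 1]]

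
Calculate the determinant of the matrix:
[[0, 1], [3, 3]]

For a 2×2 matrix [[a, b], [c, d]], det = ad - bc
det = (0)(3) - (1)(3) = 0 - 3 = -3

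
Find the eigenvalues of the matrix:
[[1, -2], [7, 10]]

Characteristic equation: det(A - λI) = 0
λ² - (trace)λ + (det) = 0
trace = 1 + 10 = 11, det = (1)(10) - (-2)(7) = 24
λ² - (11)λ + (24) = 0
λ = (11 ± √((11)² - 4·(24))) / 2 = (11 ± √25) / 2
Solving: λ = 3, 8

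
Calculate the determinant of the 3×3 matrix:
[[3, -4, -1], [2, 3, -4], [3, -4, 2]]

Expansion along first row:
det = 3·det([[3,-4],[-4,2]]) - -4·det([[2,-4],[3,2]]) + -1·det([[2,3],[3,-4]])
    = 3·(3·2 - -4·-4) - -4·(2·2 - -4·3) + -1·(2·-4 - 3·3)
    = 3·-10 - -4·16 + -1·-17
    = -30 + 64 + 17 = 51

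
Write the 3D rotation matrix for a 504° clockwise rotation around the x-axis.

Rotation matrix for clockwise 504° around x-axis:
A clockwise rotation by 504° is a counterclockwise rotation by -504°.
cos(-504°) = -0.8090, sin(-504°) = -0.5878
Result: [[1, 0, 0], [0, -0.8090, 0.5878], [0, -0.5878, -0.8090]]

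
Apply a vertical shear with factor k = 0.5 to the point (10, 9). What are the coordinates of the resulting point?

Shear matrix for vertical shear with factor k = 0.5:
[[1, 0], [0.50, 1]]
Result: (10, 9) → (10, 14)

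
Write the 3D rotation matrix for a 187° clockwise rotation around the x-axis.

Rotation matrix for clockwise 187° around x-axis:
A clockwise rotation by 187° is a counterclockwise rotation by -187°.
cos(-187°) = -0.9925, sin(-187°) = 0.1219
Result: [[1, 0, 0], [0, -0.9925, -0.1219], [0, 0.1219, -0.9925]]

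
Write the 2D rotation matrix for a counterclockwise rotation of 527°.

Rotation matrix formula: [[cos θ, -sin θ], [sin θ, cos θ]]
For θ = 527°:
cos(527°) = -0.9744
sin(527°) = 0.2250
Result: [[-0.9744, -0.2250], [0.2250, -0.9744]]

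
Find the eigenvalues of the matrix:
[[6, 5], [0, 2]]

Characteristic equation: det(A - λI) = 0
λ² - (trace)λ + (det) = 0
trace = 6 + 2 = 8, det = (6)(2) - (5)(0) = 12
λ² - (8)λ + (12) = 0
λ = (8 ± √((8)² - 4·(12))) / 2 = (8 ± √16) / 2
Solving: λ = 2, 6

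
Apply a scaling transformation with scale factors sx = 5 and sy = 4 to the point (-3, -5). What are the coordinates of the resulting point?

Scaling matrix:
[[5, 0], [0, 4]]
Result: (-3 × 5, -5 × 4) = (-15, -20)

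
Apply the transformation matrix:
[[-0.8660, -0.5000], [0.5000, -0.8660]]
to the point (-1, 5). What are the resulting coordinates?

Matrix multiplication:
[[-0.8660, -0.5000], [0.5000, -0.8660]] × [-1, 5]ᵀ
= [(-0.8660)(-1) + (-0.5000)(5), (0.5000)(-1) + (-0.8660)(5)]ᵀ
= [-1.6340, -4.8300]ᵀ
Result: (-1.6340, -4.8300)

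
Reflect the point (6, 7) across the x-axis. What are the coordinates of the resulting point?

Reflection across x-axis: (6, 7) → (6, -7)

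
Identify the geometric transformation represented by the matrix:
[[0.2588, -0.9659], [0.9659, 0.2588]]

This matrix represents: rotation by 75° counterclockwise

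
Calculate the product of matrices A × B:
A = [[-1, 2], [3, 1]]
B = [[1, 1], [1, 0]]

Matrix multiplication:
C[0][0] = -1×1 + 2×1 = 1
C[0][1] = -1×1 + 2×0 = -1
C[1][0] = 3×1 + 1×1 = 4
C[1][1] = 3×1 + 1×0 = 3
Result: [[1, -1], [4, 3]]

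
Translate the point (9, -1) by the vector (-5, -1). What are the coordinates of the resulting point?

Translation by (-5, -1) (homogeneous matrix [[1, 0, -5], [0, 1, -1], [0, 0, 1]]):
x' = 9 + -5 = 4
y' = -1 + -1 = -2
Result: (4, -2)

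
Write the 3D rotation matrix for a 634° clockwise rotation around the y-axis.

Rotation matrix for clockwise 634° around y-axis:
A clockwise rotation by 634° is a counterclockwise rotation by -634°.
cos(-634°) = 0.0698, sin(-634°) = 0.9976
Result: [[0.0698, 0, 0.9976], [0, 1, 0], [-0.9976, 0, 0.0698]]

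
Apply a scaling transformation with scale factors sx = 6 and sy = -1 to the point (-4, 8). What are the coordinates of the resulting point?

Scaling matrix:
[[6, 0], [0, -1]]
Result: (-4 × 6, 8 × -1) = (-24, -8)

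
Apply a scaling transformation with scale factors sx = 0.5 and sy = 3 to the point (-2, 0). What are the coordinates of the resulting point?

Scaling matrix:
[[0.50, 0], [0, 3]]
Result: (-2 × 0.5, 0 × 3) = (-1, 0)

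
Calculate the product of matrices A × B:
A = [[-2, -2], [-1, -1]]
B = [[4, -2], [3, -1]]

Matrix multiplication:
C[0][0] = -2×4 + -2×3 = -14
C[0][1] = -2×-2 + -2×-1 = 6
C[1][0] = -1×4 + -1×3 = -7
C[1][1] = -1×-2 + -1×-1 = 3
Result: [[-14, 6], [-7, 3]]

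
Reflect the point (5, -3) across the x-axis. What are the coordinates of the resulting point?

Reflection across x-axis: (5, -3) → (5, 3)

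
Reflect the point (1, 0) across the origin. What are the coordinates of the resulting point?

Reflection across origin: (1, 0) → (-1, 0)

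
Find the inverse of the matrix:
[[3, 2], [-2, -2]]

For [[a,b],[c,d]], inverse = (1/det)·[[d,-b],[-c,a]]
det = (3)(-2) - (2)(-2) = -6 - -4 = -2
Inverse = (1/-2)·[[-2, -2], [2, 3]]
= [[1, 1], [-1, -3/2]]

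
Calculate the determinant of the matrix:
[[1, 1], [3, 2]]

For a 2×2 matrix [[a, b], [c, d]], det = ad - bc
det = (1)(2) - (1)(3) = 2 - 3 = -1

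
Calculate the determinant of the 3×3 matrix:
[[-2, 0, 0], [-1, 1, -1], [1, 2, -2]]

Expansion along first row:
det = -2·det([[1,-1],[2,-2]]) - 0·det([[-1,-1],[1,-2]]) + 0·det([[-1,1],[1,2]])
    = -2·(1·-2 - -1·2) - 0·(-1·-2 - -1·1) + 0·(-1·2 - 1·1)
    = -2·0 - 0·3 + 0·-3
    = 0 + 0 + 0 = 0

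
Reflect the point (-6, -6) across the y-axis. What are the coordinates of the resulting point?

Reflection across y-axis: (-6, -6) → (6, -6)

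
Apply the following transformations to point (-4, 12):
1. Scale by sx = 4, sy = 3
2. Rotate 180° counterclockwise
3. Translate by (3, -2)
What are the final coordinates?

Step 1: Scale → (-16, 36)
Step 2: Rotate 180° → (16, -36)
Step 3: Translate → (19, -38)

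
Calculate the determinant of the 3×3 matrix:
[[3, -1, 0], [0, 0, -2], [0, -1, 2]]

Expansion along first row:
det = 3·det([[0,-2],[-1,2]]) - -1·det([[0,-2],[0,2]]) + 0·det([[0,0],[0,-1]])
    = 3·(0·2 - -2·-1) - -1·(0·2 - -2·0) + 0·(0·-1 - 0·0)
    = 3·-2 - -1·0 + 0·0
    = -6 + 0 + 0 = -6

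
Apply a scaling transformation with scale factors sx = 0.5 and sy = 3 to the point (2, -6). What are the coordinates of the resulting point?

Scaling matrix:
[[0.50, 0], [0, 3]]
Result: (2 × 0.5, -6 × 3) = (1, -18)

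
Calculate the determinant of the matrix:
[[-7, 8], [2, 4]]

For a 2×2 matrix [[a, b], [c, d]], det = ad - bc
det = (-7)(4) - (8)(2) = -28 - 16 = -44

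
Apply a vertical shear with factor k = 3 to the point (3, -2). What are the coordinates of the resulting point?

Shear matrix for vertical shear with factor k = 3:
[[1, 0], [3, 1]]
Result: (3, -2) → (3, 7)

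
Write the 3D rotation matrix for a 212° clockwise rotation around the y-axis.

Rotation matrix for clockwise 212° around y-axis:
A clockwise rotation by 212° is a counterclockwise rotation by -212°.
cos(-212°) = -0.8480, sin(-212°) = 0.5299
Result: [[-0.8480, 0, 0.5299], [0, 1, 0], [-0.5299, 0, -0.8480]]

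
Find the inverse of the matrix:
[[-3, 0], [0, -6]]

For [[a,b],[c,d]], inverse = (1/det)·[[d,-b],[-c,a]]
det = (-3)(-6) - (0)(0) = 18 - 0 = 18
Inverse = (1/18)·[[-6, 0], [0, -3]]
= [[-1/3, 0], [0, -1/6]]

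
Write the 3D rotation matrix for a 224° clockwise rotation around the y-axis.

Rotation matrix for clockwise 224° around y-axis:
A clockwise rotation by 224° is a counterclockwise rotation by -224°.
cos(-224°) = -0.7193, sin(-224°) = 0.6947
Result: [[-0.7193, 0, 0.6947], [0, 1, 0], [-0.6947, 0, -0.7193]]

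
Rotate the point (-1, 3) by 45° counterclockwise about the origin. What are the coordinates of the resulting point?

Rotation matrix for 45°: [[cos 45°, -sin 45°], [sin 45°, cos 45°]] ≈ [[0.707107, -0.707107], [0.707107, 0.707107]]
[[0.707107, -0.707107], [0.707107, 0.707107]] × [-1, 3]ᵀ ≈ [-2.8284, 1.4142]ᵀ
Result: (-2.8284, 1.4142)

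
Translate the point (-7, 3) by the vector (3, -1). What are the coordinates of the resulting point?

Translation by (3, -1) (homogeneous matrix [[1, 0, 3], [0, 1, -1], [0, 0, 1]]):
x' = -7 + 3 = -4
y' = 3 + -1 = 2
Result: (-4, 2)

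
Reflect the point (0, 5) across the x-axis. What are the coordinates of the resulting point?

Reflection across x-axis: (0, 5) → (0, -5)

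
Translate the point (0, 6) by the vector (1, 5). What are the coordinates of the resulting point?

Translation by (1, 5) (homogeneous matrix [[1, 0, 1], [0, 1, 5], [0, 0, 1]]):
x' = 0 + 1 = 1
y' = 6 + 5 = 11
Result: (1, 11)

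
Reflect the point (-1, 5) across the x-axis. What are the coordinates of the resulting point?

Reflection across x-axis: (-1, 5) → (-1, -5)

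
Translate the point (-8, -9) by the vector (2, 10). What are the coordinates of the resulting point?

Translation by (2, 10) (homogeneous matrix [[1, 0, 2], [0, 1, 10], [0, 0, 1]]):
x' = -8 + 2 = -6
y' = -9 + 10 = 1
Result: (-6, 1)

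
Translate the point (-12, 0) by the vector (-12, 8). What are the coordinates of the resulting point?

Translation by (-12, 8) (homogeneous matrix [[1, 0, -12], [0, 1, 8], [0, 0, 1]]):
x' = -12 + -12 = -24
y' = 0 + 8 = 8
Result: (-24, 8)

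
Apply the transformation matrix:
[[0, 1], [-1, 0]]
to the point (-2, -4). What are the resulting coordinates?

Matrix multiplication:
[[0, 1], [-1, 0]] × [-2, -4]ᵀ
= [(0)(-2) + (1)(-4), (-1)(-2) + (0)(-4)]ᵀ
= [-4, 2]ᵀ
Result: (-4, 2)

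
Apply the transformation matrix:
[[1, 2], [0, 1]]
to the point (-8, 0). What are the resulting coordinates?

Matrix multiplication:
[[1, 2], [0, 1]] × [-8, 0]ᵀ
= [(1)(-8) + (2)(0), (0)(-8) + (1)(0)]ᵀ
= [-8, 0]ᵀ
Result: (-8, 0)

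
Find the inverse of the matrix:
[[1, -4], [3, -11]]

For [[a,b],[c,d]], inverse = (1/det)·[[d,-b],[-c,a]]
det = (1)(-11) - (-4)(3) = -11 - -12 = 1
Inverse = [[-11, 4], [-3, 1]]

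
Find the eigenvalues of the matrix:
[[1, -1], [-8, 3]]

Characteristic equation: det(A - λI) = 0
λ² - (trace)λ + (det) = 0
trace = 1 + 3 = 4, det = (1)(3) - (-1)(-8) = -5
λ² - (4)λ + (-5) = 0
λ = (4 ± √((4)² - 4·(-5))) / 2 = (4 ± √36) / 2
Solving: λ = -1, 5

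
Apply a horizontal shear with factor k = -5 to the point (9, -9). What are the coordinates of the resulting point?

Shear matrix for horizontal shear with factor k = -5:
[[1, -5], [0, 1]]
Result: (9, -9) → (54, -9)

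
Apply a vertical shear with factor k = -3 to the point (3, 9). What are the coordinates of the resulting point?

Shear matrix for vertical shear with factor k = -3:
[[1, 0], [-3, 1]]
Result: (3, 9) → (3, 0)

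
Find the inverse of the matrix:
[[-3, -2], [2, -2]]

For [[a,b],[c,d]], inverse = (1/det)·[[d,-b],[-c,a]]
det = (-3)(-2) - (-2)(2) = 6 - -4 = 10
Inverse = (1/10)·[[-2, 2], [-2, -3]]
= [[-1/5, 1/5], [-1/5, -3/10]]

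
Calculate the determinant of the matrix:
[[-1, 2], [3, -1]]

For a 2×2 matrix [[a, b], [c, d]], det = ad - bc
det = (-1)(-1) - (2)(3) = 1 - 6 = -5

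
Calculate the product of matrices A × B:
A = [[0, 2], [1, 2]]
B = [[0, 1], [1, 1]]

Matrix multiplication:
C[0][0] = 0×0 + 2×1 = 2
C[0][1] = 0×1 + 2×1 = 2
C[1][0] = 1×0 + 2×1 = 2
C[1][1] = 1×1 + 2×1 = 3
Result: [[2, 2], [2, 3]]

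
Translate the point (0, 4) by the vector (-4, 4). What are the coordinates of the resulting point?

Translation by (-4, 4) (homogeneous matrix [[1, 0, -4], [0, 1, 4], [0, 0, 1]]):
x' = 0 + -4 = -4
y' = 4 + 4 = 8
Result: (-4, 8)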